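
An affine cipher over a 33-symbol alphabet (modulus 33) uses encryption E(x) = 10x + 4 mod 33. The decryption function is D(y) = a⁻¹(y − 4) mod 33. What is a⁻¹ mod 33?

gcd(33, 10) by repeated division:
33 = 3×10 + 3
10 = 3×3 + 1
3 = 3×1 + 0
The gcd is 1. Working backward:
1 = 10 − 3·3
1 = −3·33 + 10·10
So 10·10 ≡ 1 (mod 33).

10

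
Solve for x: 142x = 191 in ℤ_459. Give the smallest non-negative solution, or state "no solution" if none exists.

386

First find gcd(142, 459):
459 = 3*142 + 33
142 = 4*33 + 10
33 = 3*10 + 3
10 = 3*3 + 1
3 = 3*1 + 0
gcd = 1, so a unique solution mod 459 exists.
Back-substitute for the Bézout coefficients:
1 = 10 − 3·3
1 = −3·33 + 10·10
1 = 10·142 − 43·33
1 = −43·459 + 139·142
So 142·(139) ≡ 1 (mod 459), giving 142⁻¹ ≡ 139.
x ≡ 142⁻¹·191 ≡ 139·191 ≡ 386 (mod 459).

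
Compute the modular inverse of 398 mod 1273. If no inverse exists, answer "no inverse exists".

854

Apply the Euclidean algorithm to 1273 and 398:
1273 = 3·398 + 79
398 = 5·79 + 3
79 = 26·3 + 1
3 = 3·1 + 0
Since gcd(398, 1273) = 1, back-substitute to write 1 as a combination:
1 = 79 − 26·3
1 = −26·398 + 131·79
1 = 131·1273 − 419·398
So 398·(-419) ≡ 1 (mod 1273), and -419 ≡ 854 (mod 1273).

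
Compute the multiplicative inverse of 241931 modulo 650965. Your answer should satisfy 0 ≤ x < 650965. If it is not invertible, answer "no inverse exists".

Run Euclid on (650965, 241931):
650965 = 2×241931 + 167103
241931 = 1×167103 + 74828
167103 = 2×74828 + 17447
74828 = 4×17447 + 5040
17447 = 3×5040 + 2327
5040 = 2×2327 + 386
2327 = 6×386 + 11
386 = 35×11 + 1
11 = 11×1 + 0
gcd = 1, so the inverse exists. Back-substitute:
1 = 386 − 35·11
1 = −35·2327 + 211·386
1 = 211·5040 − 457·2327
1 = −457·17447 + 1582·5040
1 = 1582·74828 − 6785·17447
1 = −6785·167103 + 15152·74828
1 = 15152·241931 − 21937·167103
1 = −21937·650965 + 59026·241931
So 241931·59026 ≡ 1 (mod 650965).

59026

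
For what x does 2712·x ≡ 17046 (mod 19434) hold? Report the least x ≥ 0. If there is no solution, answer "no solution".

1160

First find gcd(2712, 19434):
19434 = 7×2712 + 450
2712 = 6×450 + 12
450 = 37×12 + 6
12 = 2×6 + 0
gcd = 6 and 6 | 17046, so solutions exist. Divide through by 6: 452x ≡ 2841 (mod 3239).
Now find 452⁻¹ mod 3239:
3239 = 7×452 + 75
452 = 6×75 + 2
75 = 37×2 + 1
2 = 2×1 + 0
Back-substitute:
1 = 75 − 37·2
1 = −37·452 + 223·75
1 = 223·3239 − 1598·452
So 452·(-1598) ≡ 1 (mod 3239), i.e. 452⁻¹ ≡ 1641.
Then x ≡ 1641·2841 ≡ 1160 (mod 3239); the smallest non-negative solution is x = 1160.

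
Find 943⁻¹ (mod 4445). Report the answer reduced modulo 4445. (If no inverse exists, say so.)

3342

gcd(4445, 943) by repeated division:
4445 = 4*943 + 673
943 = 1*673 + 270
673 = 2*270 + 133
270 = 2*133 + 4
133 = 33*4 + 1
4 = 4*1 + 0
Since gcd(943, 4445) = 1, back-substitute to write 1 as a combination:
1 = 133 − 33·4
1 = −33·270 + 67·133
1 = 67·673 − 167·270
1 = −167·943 + 234·673
1 = 234·4445 − 1103·943
So 943·(-1103) ≡ 1 (mod 4445), and -1103 ≡ 3342 (mod 4445).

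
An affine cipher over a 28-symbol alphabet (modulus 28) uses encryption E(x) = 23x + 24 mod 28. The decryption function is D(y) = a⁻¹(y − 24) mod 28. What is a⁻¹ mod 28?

Extended Euclidean algorithm:
28 = 1×23 + 5
23 = 4×5 + 3
5 = 1×3 + 2
3 = 1×2 + 1
2 = 2×1 + 0
Since gcd(23, 28) = 1, back-substitute to write 1 as a combination:
1 = 3 − 2
1 = −5 + 2·3
1 = 2·23 − 9·5
1 = −9·28 + 11·23
So 23·11 ≡ 1 (mod 28).

11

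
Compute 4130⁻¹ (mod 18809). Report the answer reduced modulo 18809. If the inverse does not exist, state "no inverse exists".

Compute gcd(4130, 18809):
18809 = 4·4130 + 2289
4130 = 1·2289 + 1841
2289 = 1·1841 + 448
1841 = 4·448 + 49
448 = 9·49 + 7
49 = 7·7 + 0
The gcd is 7, not 1, hence no inverse exists.

no inverse exists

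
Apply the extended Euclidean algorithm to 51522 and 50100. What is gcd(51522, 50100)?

Repeated division:
51522 = 1·50100 + 1422
50100 = 35·1422 + 330
1422 = 4·330 + 102
330 = 3·102 + 24
102 = 4·24 + 6
24 = 4·6 + 0
gcd(51522, 50100) = 6.
Express as a combination:
6 = 102 − 4·24
6 = −4·330 + 13·102
6 = 13·1422 − 56·330
6 = −56·50100 + 1973·1422
6 = 1973·51522 − 2029·50100
So 6 = (1973)·51522 + (-2029)·50100.

6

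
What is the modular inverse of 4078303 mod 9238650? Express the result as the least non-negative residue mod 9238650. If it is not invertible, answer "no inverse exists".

6429967

Apply the Euclidean algorithm to 9238650 and 4078303:
9238650 = 2·4078303 + 1082044
4078303 = 3·1082044 + 832171
1082044 = 1·832171 + 249873
832171 = 3·249873 + 82552
249873 = 3·82552 + 2217
82552 = 37·2217 + 523
2217 = 4·523 + 125
523 = 4·125 + 23
125 = 5·23 + 10
23 = 2·10 + 3
10 = 3·3 + 1
3 = 3·1 + 0
Since gcd(4078303, 9238650) = 1, back-substitute to write 1 as a combination:
1 = 10 − 3·3
1 = −3·23 + 7·10
1 = 7·125 − 38·23
1 = −38·523 + 159·125
1 = 159·2217 − 674·523
1 = −674·82552 + 25097·2217
1 = 25097·249873 − 75965·82552
1 = −75965·832171 + 252992·249873
1 = 252992·1082044 − 328957·832171
1 = −328957·4078303 + 1239863·1082044
1 = 1239863·9238650 − 2808683·4078303
Thus 4078303·(-2808683) ≡ 1 (mod 9238650); reducing, -2808683 mod 9238650 = 6429967.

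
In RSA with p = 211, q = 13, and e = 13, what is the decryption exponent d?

1357

φ(n) = (p−1)(q−1) = 210·12 = 2520.
Need d with 13·d ≡ 1 (mod 2520). Apply the extended Euclidean algorithm:
2520 = 193×13 + 11
13 = 1×11 + 2
11 = 5×2 + 1
2 = 2×1 + 0
Back-substitute:
1 = 11 − 5·2
1 = −5·13 + 6·11
1 = 6·2520 − 1163·13
So 13·(-1163) ≡ 1 (mod 2520), hence d ≡ -1163 ≡ 1357 (mod 2520).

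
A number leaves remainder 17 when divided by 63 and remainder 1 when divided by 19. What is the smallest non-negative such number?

647

Write x = 17 + 63·k. Then 63·k ≡ 1 − 17 ≡ 3 (mod 19).
Need 63⁻¹ mod 19. Extended Euclid on (19, 6):
19 = 3·6 + 1
6 = 6·1 + 0
Back-substitute:
1 = 19 − 3·6
63⁻¹ ≡ 16 (mod 19), so k ≡ 16·3 ≡ 10 (mod 19).
x = 17 + 63·10 = 647.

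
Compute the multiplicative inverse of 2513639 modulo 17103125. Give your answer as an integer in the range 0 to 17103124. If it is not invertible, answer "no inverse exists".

Run Euclid on (17103125, 2513639):
17103125 = 6*2513639 + 2021291
2513639 = 1*2021291 + 492348
2021291 = 4*492348 + 51899
492348 = 9*51899 + 25257
51899 = 2*25257 + 1385
25257 = 18*1385 + 327
1385 = 4*327 + 77
327 = 4*77 + 19
77 = 4*19 + 1
19 = 19*1 + 0
The gcd is 1. Working backward:
1 = 77 − 4·19
1 = −4·327 + 17·77
1 = 17·1385 − 72·327
1 = −72·25257 + 1313·1385
1 = 1313·51899 − 2698·25257
1 = −2698·492348 + 25595·51899
1 = 25595·2021291 − 105078·492348
1 = −105078·2513639 + 130673·2021291
1 = 130673·17103125 − 889116·2513639
Hence 2513639⁻¹ ≡ -889116 ≡ 16214009 (mod 17103125).

16214009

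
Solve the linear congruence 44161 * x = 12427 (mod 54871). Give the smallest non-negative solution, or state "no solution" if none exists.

First find gcd(44161, 54871):
54871 = 1*44161 + 10710
44161 = 4*10710 + 1321
10710 = 8*1321 + 142
1321 = 9*142 + 43
142 = 3*43 + 13
43 = 3*13 + 4
13 = 3*4 + 1
4 = 4*1 + 0
gcd = 1, so a unique solution mod 54871 exists.
Back-substitute for the Bézout coefficients:
1 = 13 − 3·4
1 = −3·43 + 10·13
1 = 10·142 − 33·43
1 = −33·1321 + 307·142
1 = 307·10710 − 2489·1321
1 = −2489·44161 + 10263·10710
1 = 10263·54871 − 12752·44161
So 44161·(-12752) ≡ 1 (mod 54871), giving 44161⁻¹ ≡ 42119.
x ≡ 44161⁻¹·12427 ≡ 42119·12427 ≡ 53215 (mod 54871).

53215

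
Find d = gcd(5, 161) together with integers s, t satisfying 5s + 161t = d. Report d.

Euclidean algorithm:
161 = 32·5 + 1
5 = 5·1 + 0
gcd(5, 161) = 1.
Back-substituting:
1 = 161 − 32·5
So 1 = (1)·161 + (-32)·5.

1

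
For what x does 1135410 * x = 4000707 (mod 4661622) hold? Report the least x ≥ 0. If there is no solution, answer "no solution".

gcd(1135410, 4661622):
4661622 = 4×1135410 + 119982
1135410 = 9×119982 + 55572
119982 = 2×55572 + 8838
55572 = 6×8838 + 2544
8838 = 3×2544 + 1206
2544 = 2×1206 + 132
1206 = 9×132 + 18
132 = 7×18 + 6
18 = 3×6 + 0
gcd = 6, but 6 ∤ 4000707, so the congruence has no solution.

no solution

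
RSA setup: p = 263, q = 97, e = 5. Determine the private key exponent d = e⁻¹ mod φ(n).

φ(n) = (p−1)(q−1) = 262·96 = 25152.
Need d with 5·d ≡ 1 (mod 25152). Apply the extended Euclidean algorithm:
25152 = 5030×5 + 2
5 = 2×2 + 1
2 = 2×1 + 0
Back-substitute:
1 = 5 − 2·2
1 = −2·25152 + 10061·5
So 5·10061 ≡ 1 (mod 25152), hence d = 10061.

10061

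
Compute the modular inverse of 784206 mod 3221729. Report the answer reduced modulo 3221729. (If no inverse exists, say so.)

Run Euclid on (3221729, 784206):
3221729 = 4×784206 + 84905
784206 = 9×84905 + 20061
84905 = 4×20061 + 4661
20061 = 4×4661 + 1417
4661 = 3×1417 + 410
1417 = 3×410 + 187
410 = 2×187 + 36
187 = 5×36 + 7
36 = 5×7 + 1
7 = 7×1 + 0
Since gcd(784206, 3221729) = 1, back-substitute to write 1 as a combination:
1 = 36 − 5·7
1 = −5·187 + 26·36
1 = 26·410 − 57·187
1 = −57·1417 + 197·410
1 = 197·4661 − 648·1417
1 = −648·20061 + 2789·4661
1 = 2789·84905 − 11804·20061
1 = −11804·784206 + 109025·84905
1 = 109025·3221729 − 447904·784206
Thus 784206·(-447904) ≡ 1 (mod 3221729); reducing, -447904 mod 3221729 = 2773825.

2773825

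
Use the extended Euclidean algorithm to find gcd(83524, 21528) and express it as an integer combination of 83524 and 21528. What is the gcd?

Repeated division:
83524 = 3×21528 + 18940
21528 = 1×18940 + 2588
18940 = 7×2588 + 824
2588 = 3×824 + 116
824 = 7×116 + 12
116 = 9×12 + 8
12 = 1×8 + 4
8 = 2×4 + 0
gcd(83524, 21528) = 4.
Working backward:
4 = 12 − 8
4 = −116 + 10·12
4 = 10·824 − 71·116
4 = −71·2588 + 223·824
4 = 223·18940 − 1632·2588
4 = −1632·21528 + 1855·18940
4 = 1855·83524 − 7197·21528
So 4 = (1855)·83524 + (-7197)·21528.

4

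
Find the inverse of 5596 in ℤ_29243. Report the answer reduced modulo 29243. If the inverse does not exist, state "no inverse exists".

21556

Apply the Euclidean algorithm to 29243 and 5596:
29243 = 5·5596 + 1263
5596 = 4·1263 + 544
1263 = 2·544 + 175
544 = 3·175 + 19
175 = 9·19 + 4
19 = 4·4 + 3
4 = 1·3 + 1
3 = 3·1 + 0
gcd = 1, so the inverse exists. Back-substitute:
1 = 4 − 3
1 = −19 + 5·4
1 = 5·175 − 46·19
1 = −46·544 + 143·175
1 = 143·1263 − 332·544
1 = −332·5596 + 1471·1263
1 = 1471·29243 − 7687·5596
Thus 5596·(-7687) ≡ 1 (mod 29243); reducing, -7687 mod 29243 = 21556.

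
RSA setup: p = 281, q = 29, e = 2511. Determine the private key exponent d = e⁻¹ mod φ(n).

φ(n) = (p−1)(q−1) = 280·28 = 7840.
Need d with 2511·d ≡ 1 (mod 7840). Apply the extended Euclidean algorithm:
7840 = 3·2511 + 307
2511 = 8·307 + 55
307 = 5·55 + 32
55 = 1·32 + 23
32 = 1·23 + 9
23 = 2·9 + 5
9 = 1·5 + 4
5 = 1·4 + 1
4 = 4·1 + 0
Back-substitute:
1 = 5 − 4
1 = −9 + 2·5
1 = 2·23 − 5·9
1 = −5·32 + 7·23
1 = 7·55 − 12·32
1 = −12·307 + 67·55
1 = 67·2511 − 548·307
1 = −548·7840 + 1711·2511
So 2511·1711 ≡ 1 (mod 7840), hence d = 1711.

1711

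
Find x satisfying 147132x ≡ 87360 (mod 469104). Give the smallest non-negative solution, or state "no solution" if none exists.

First find gcd(147132, 469104):
469104 = 3*147132 + 27708
147132 = 5*27708 + 8592
27708 = 3*8592 + 1932
8592 = 4*1932 + 864
1932 = 2*864 + 204
864 = 4*204 + 48
204 = 4*48 + 12
48 = 4*12 + 0
gcd = 12 and 12 | 87360, so solutions exist. Divide through by 12: 12261x ≡ 7280 (mod 39092).
Now find 12261⁻¹ mod 39092:
39092 = 3*12261 + 2309
12261 = 5*2309 + 716
2309 = 3*716 + 161
716 = 4*161 + 72
161 = 2*72 + 17
72 = 4*17 + 4
17 = 4*4 + 1
4 = 4*1 + 0
Back-substitute:
1 = 17 − 4·4
1 = −4·72 + 17·17
1 = 17·161 − 38·72
1 = −38·716 + 169·161
1 = 169·2309 − 545·716
1 = −545·12261 + 2894·2309
1 = 2894·39092 − 9227·12261
So 12261·(-9227) ≡ 1 (mod 39092), i.e. 12261⁻¹ ≡ 29865.
Then x ≡ 29865·7280 ≡ 26588 (mod 39092); the smallest non-negative solution is x = 26588.

26588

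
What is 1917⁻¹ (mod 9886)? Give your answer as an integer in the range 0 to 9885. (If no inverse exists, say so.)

Run Euclid on (9886, 1917):
9886 = 5·1917 + 301
1917 = 6·301 + 111
301 = 2·111 + 79
111 = 1·79 + 32
79 = 2·32 + 15
32 = 2·15 + 2
15 = 7·2 + 1
2 = 2·1 + 0
Since gcd(1917, 9886) = 1, back-substitute to write 1 as a combination:
1 = 15 − 7·2
1 = −7·32 + 15·15
1 = 15·79 − 37·32
1 = −37·111 + 52·79
1 = 52·301 − 141·111
1 = −141·1917 + 898·301
1 = 898·9886 − 4631·1917
Thus 1917·(-4631) ≡ 1 (mod 9886); reducing, -4631 mod 9886 = 5255.

5255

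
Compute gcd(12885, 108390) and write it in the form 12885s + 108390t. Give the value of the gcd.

15

Repeated division:
108390 = 8·12885 + 5310
12885 = 2·5310 + 2265
5310 = 2·2265 + 780
2265 = 2·780 + 705
780 = 1·705 + 75
705 = 9·75 + 30
75 = 2·30 + 15
30 = 2·15 + 0
gcd(12885, 108390) = 15.
Working backward:
15 = 75 − 2·30
15 = −2·705 + 19·75
15 = 19·780 − 21·705
15 = −21·2265 + 61·780
15 = 61·5310 − 143·2265
15 = −143·12885 + 347·5310
15 = 347·108390 − 2919·12885
So 15 = (347)·108390 + (-2919)·12885.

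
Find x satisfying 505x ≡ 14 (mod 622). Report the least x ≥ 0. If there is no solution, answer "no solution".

170

First find gcd(505, 622):
622 = 1·505 + 117
505 = 4·117 + 37
117 = 3·37 + 6
37 = 6·6 + 1
6 = 6·1 + 0
gcd = 1, so a unique solution mod 622 exists.
Back-substitute for the Bézout coefficients:
1 = 37 − 6·6
1 = −6·117 + 19·37
1 = 19·505 − 82·117
1 = −82·622 + 101·505
So 505·(101) ≡ 1 (mod 622), giving 505⁻¹ ≡ 101.
x ≡ 505⁻¹·14 ≡ 101·14 ≡ 170 (mod 622).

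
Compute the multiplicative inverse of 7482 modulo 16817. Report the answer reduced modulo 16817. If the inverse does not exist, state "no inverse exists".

Apply the Euclidean algorithm to 16817 and 7482:
16817 = 2×7482 + 1853
7482 = 4×1853 + 70
1853 = 26×70 + 33
70 = 2×33 + 4
33 = 8×4 + 1
4 = 4×1 + 0
Since gcd(7482, 16817) = 1, back-substitute to write 1 as a combination:
1 = 33 − 8·4
1 = −8·70 + 17·33
1 = 17·1853 − 450·70
1 = −450·7482 + 1817·1853
1 = 1817·16817 − 4084·7482
Thus 7482·(-4084) ≡ 1 (mod 16817); reducing, -4084 mod 16817 = 12733.

12733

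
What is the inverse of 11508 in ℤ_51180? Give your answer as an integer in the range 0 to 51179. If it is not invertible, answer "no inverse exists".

Compute gcd(11508, 51180):
51180 = 4·11508 + 5148
11508 = 2·5148 + 1212
5148 = 4·1212 + 300
1212 = 4·300 + 12
300 = 25·12 + 0
gcd(11508, 51180) = 12 ≠ 1, so 11508 has no multiplicative inverse modulo 51180.

no inverse exists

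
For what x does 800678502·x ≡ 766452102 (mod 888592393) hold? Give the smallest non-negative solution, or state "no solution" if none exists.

56850053

First find gcd(800678502, 888592393):
888592393 = 1*800678502 + 87913891
800678502 = 9*87913891 + 9453483
87913891 = 9*9453483 + 2832544
9453483 = 3*2832544 + 955851
2832544 = 2*955851 + 920842
955851 = 1*920842 + 35009
920842 = 26*35009 + 10608
35009 = 3*10608 + 3185
10608 = 3*3185 + 1053
3185 = 3*1053 + 26
1053 = 40*26 + 13
26 = 2*13 + 0
gcd = 13 and 13 | 766452102, so solutions exist. Divide through by 13: 61590654x ≡ 58957854 (mod 68353261).
Now find 61590654⁻¹ mod 68353261:
68353261 = 1*61590654 + 6762607
61590654 = 9*6762607 + 727191
6762607 = 9*727191 + 217888
727191 = 3*217888 + 73527
217888 = 2*73527 + 70834
73527 = 1*70834 + 2693
70834 = 26*2693 + 816
2693 = 3*816 + 245
816 = 3*245 + 81
245 = 3*81 + 2
81 = 40*2 + 1
2 = 2*1 + 0
Back-substitute:
1 = 81 − 40·2
1 = −40·245 + 121·81
1 = 121·816 − 403·245
1 = −403·2693 + 1330·816
1 = 1330·70834 − 34983·2693
1 = −34983·73527 + 36313·70834
1 = 36313·217888 − 107609·73527
1 = −107609·727191 + 359140·217888
1 = 359140·6762607 − 3339869·727191
1 = −3339869·61590654 + 30417961·6762607
1 = 30417961·68353261 − 33757830·61590654
So 61590654·(-33757830) ≡ 1 (mod 68353261), i.e. 61590654⁻¹ ≡ 34595431.
Then x ≡ 34595431·58957854 ≡ 56850053 (mod 68353261); the smallest non-negative solution is x = 56850053.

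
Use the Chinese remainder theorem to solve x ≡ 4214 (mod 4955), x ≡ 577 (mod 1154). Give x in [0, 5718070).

Write x = 4214 + 4955·k. Then 4955·k ≡ 577 − 4214 ≡ 979 (mod 1154).
Need 4955⁻¹ mod 1154. Extended Euclid on (1154, 339):
1154 = 3·339 + 137
339 = 2·137 + 65
137 = 2·65 + 7
65 = 9·7 + 2
7 = 3·2 + 1
2 = 2·1 + 0
Back-substitute:
1 = 7 − 3·2
1 = −3·65 + 28·7
1 = 28·137 − 59·65
1 = −59·339 + 146·137
1 = 146·1154 − 497·339
4955⁻¹ ≡ 657 (mod 1154), so k ≡ 657·979 ≡ 425 (mod 1154).
x = 4214 + 4955·425 = 2110089.

2110089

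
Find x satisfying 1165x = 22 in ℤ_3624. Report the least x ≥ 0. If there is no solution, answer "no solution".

1966

First find gcd(1165, 3624):
3624 = 3·1165 + 129
1165 = 9·129 + 4
129 = 32·4 + 1
4 = 4·1 + 0
gcd = 1, so a unique solution mod 3624 exists.
Back-substitute for the Bézout coefficients:
1 = 129 − 32·4
1 = −32·1165 + 289·129
1 = 289·3624 − 899·1165
So 1165·(-899) ≡ 1 (mod 3624), giving 1165⁻¹ ≡ 2725.
x ≡ 1165⁻¹·22 ≡ 2725·22 ≡ 1966 (mod 3624).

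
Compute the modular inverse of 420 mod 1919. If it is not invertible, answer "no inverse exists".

Apply the Euclidean algorithm to 1919 and 420:
1919 = 4×420 + 239
420 = 1×239 + 181
239 = 1×181 + 58
181 = 3×58 + 7
58 = 8×7 + 2
7 = 3×2 + 1
2 = 2×1 + 0
The gcd is 1. Working backward:
1 = 7 − 3·2
1 = −3·58 + 25·7
1 = 25·181 − 78·58
1 = −78·239 + 103·181
1 = 103·420 − 181·239
1 = −181·1919 + 827·420
So 420·827 ≡ 1 (mod 1919).

827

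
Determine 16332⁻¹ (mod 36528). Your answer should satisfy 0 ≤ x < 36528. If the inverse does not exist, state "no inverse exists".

no inverse exists

Euclidean algorithm on 36528, 16332:
36528 = 2*16332 + 3864
16332 = 4*3864 + 876
3864 = 4*876 + 360
876 = 2*360 + 156
360 = 2*156 + 48
156 = 3*48 + 12
48 = 4*12 + 0
gcd(16332, 36528) = 12 ≠ 1, so 16332 has no multiplicative inverse modulo 36528.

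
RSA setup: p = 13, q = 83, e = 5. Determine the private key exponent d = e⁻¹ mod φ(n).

φ(n) = (p−1)(q−1) = 12·82 = 984.
Need d with 5·d ≡ 1 (mod 984). Apply the extended Euclidean algorithm:
984 = 196·5 + 4
5 = 1·4 + 1
4 = 4·1 + 0
Back-substitute:
1 = 5 − 4
1 = −984 + 197·5
So 5·197 ≡ 1 (mod 984), hence d = 197.

197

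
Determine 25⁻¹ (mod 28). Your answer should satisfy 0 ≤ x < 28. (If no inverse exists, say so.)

9

Run Euclid on (28, 25):
28 = 1×25 + 3
25 = 8×3 + 1
3 = 3×1 + 0
The gcd is 1. Working backward:
1 = 25 − 8·3
1 = −8·28 + 9·25
So 25·9 ≡ 1 (mod 28).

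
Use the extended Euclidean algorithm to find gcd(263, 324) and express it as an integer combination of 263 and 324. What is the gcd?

1

Repeated division:
324 = 1*263 + 61
263 = 4*61 + 19
61 = 3*19 + 4
19 = 4*4 + 3
4 = 1*3 + 1
3 = 3*1 + 0
gcd(263, 324) = 1.
Back-substituting:
1 = 4 − 3
1 = −19 + 5·4
1 = 5·61 − 16·19
1 = −16·263 + 69·61
1 = 69·324 − 85·263
So 1 = (69)·324 + (-85)·263.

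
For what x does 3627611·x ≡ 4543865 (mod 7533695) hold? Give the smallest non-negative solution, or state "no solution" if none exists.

gcd(3627611, 7533695):
7533695 = 2*3627611 + 278473
3627611 = 13*278473 + 7462
278473 = 37*7462 + 2379
7462 = 3*2379 + 325
2379 = 7*325 + 104
325 = 3*104 + 13
104 = 8*13 + 0
gcd = 13, but 13 ∤ 4543865, so the congruence has no solution.

no solution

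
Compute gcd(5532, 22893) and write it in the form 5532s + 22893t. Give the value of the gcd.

Apply Euclid's algorithm to 22893 and 5532:
22893 = 4*5532 + 765
5532 = 7*765 + 177
765 = 4*177 + 57
177 = 3*57 + 6
57 = 9*6 + 3
6 = 2*3 + 0
gcd(5532, 22893) = 3.
Express as a combination:
3 = 57 − 9·6
3 = −9·177 + 28·57
3 = 28·765 − 121·177
3 = −121·5532 + 875·765
3 = 875·22893 − 3621·5532
So 3 = (875)·22893 + (-3621)·5532.

3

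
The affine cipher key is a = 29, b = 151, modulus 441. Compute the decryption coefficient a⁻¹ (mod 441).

365

gcd(441, 29) by repeated division:
441 = 15*29 + 6
29 = 4*6 + 5
6 = 1*5 + 1
5 = 5*1 + 0
The gcd is 1. Working backward:
1 = 6 − 5
1 = −29 + 5·6
1 = 5·441 − 76·29
Thus 29·(-76) ≡ 1 (mod 441); reducing, -76 mod 441 = 365.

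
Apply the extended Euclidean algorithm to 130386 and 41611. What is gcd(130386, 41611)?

1

Repeated division:
130386 = 3×41611 + 5553
41611 = 7×5553 + 2740
5553 = 2×2740 + 73
2740 = 37×73 + 39
73 = 1×39 + 34
39 = 1×34 + 5
34 = 6×5 + 4
5 = 1×4 + 1
4 = 4×1 + 0
gcd(130386, 41611) = 1.
Express as a combination:
1 = 5 − 4
1 = −34 + 7·5
1 = 7·39 − 8·34
1 = −8·73 + 15·39
1 = 15·2740 − 563·73
1 = −563·5553 + 1141·2740
1 = 1141·41611 − 8550·5553
1 = −8550·130386 + 26791·41611
So 1 = (-8550)·130386 + (26791)·41611.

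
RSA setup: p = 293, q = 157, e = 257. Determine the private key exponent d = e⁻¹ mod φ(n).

φ(n) = (p−1)(q−1) = 292·156 = 45552.
Need d with 257·d ≡ 1 (mod 45552). Apply the extended Euclidean algorithm:
45552 = 177×257 + 63
257 = 4×63 + 5
63 = 12×5 + 3
5 = 1×3 + 2
3 = 1×2 + 1
2 = 2×1 + 0
Back-substitute:
1 = 3 − 2
1 = −5 + 2·3
1 = 2·63 − 25·5
1 = −25·257 + 102·63
1 = 102·45552 − 18079·257
So 257·(-18079) ≡ 1 (mod 45552), hence d ≡ -18079 ≡ 27473 (mod 45552).

27473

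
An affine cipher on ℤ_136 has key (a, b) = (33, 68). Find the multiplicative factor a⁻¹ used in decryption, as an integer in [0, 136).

33

Extended Euclidean algorithm:
136 = 4×33 + 4
33 = 8×4 + 1
4 = 4×1 + 0
gcd = 1, so the inverse exists. Back-substitute:
1 = 33 − 8·4
1 = −8·136 + 33·33
So 33·33 ≡ 1 (mod 136).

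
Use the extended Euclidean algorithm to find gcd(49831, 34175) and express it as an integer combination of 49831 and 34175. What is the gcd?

Repeated division:
49831 = 1×34175 + 15656
34175 = 2×15656 + 2863
15656 = 5×2863 + 1341
2863 = 2×1341 + 181
1341 = 7×181 + 74
181 = 2×74 + 33
74 = 2×33 + 8
33 = 4×8 + 1
8 = 8×1 + 0
gcd(49831, 34175) = 1.
Express as a combination:
1 = 33 − 4·8
1 = −4·74 + 9·33
1 = 9·181 − 22·74
1 = −22·1341 + 163·181
1 = 163·2863 − 348·1341
1 = −348·15656 + 1903·2863
1 = 1903·34175 − 4154·15656
1 = −4154·49831 + 6057·34175
So 1 = (-4154)·49831 + (6057)·34175.

1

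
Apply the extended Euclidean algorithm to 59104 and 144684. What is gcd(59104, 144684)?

Apply Euclid's algorithm to 144684 and 59104:
144684 = 2×59104 + 26476
59104 = 2×26476 + 6152
26476 = 4×6152 + 1868
6152 = 3×1868 + 548
1868 = 3×548 + 224
548 = 2×224 + 100
224 = 2×100 + 24
100 = 4×24 + 4
24 = 6×4 + 0
gcd(59104, 144684) = 4.
Back-substituting:
4 = 100 − 4·24
4 = −4·224 + 9·100
4 = 9·548 − 22·224
4 = −22·1868 + 75·548
4 = 75·6152 − 247·1868
4 = −247·26476 + 1063·6152
4 = 1063·59104 − 2373·26476
4 = −2373·144684 + 5809·59104
So 4 = (-2373)·144684 + (5809)·59104.

4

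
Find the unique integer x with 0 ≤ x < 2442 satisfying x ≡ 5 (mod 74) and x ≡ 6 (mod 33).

Write x = 5 + 74·k. Then 74·k ≡ 6 − 5 ≡ 1 (mod 33).
Need 74⁻¹ mod 33. Extended Euclid on (33, 8):
33 = 4·8 + 1
8 = 8·1 + 0
Back-substitute:
1 = 33 − 4·8
74⁻¹ ≡ 29 (mod 33), so k ≡ 29·1 ≡ 29 (mod 33).
x = 5 + 74·29 = 2151.

2151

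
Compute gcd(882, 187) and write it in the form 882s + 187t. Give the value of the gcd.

1

Apply Euclid's algorithm to 882 and 187:
882 = 4·187 + 134
187 = 1·134 + 53
134 = 2·53 + 28
53 = 1·28 + 25
28 = 1·25 + 3
25 = 8·3 + 1
3 = 3·1 + 0
gcd(882, 187) = 1.
Working backward:
1 = 25 − 8·3
1 = −8·28 + 9·25
1 = 9·53 − 17·28
1 = −17·134 + 43·53
1 = 43·187 − 60·134
1 = −60·882 + 283·187
So 1 = (-60)·882 + (283)·187.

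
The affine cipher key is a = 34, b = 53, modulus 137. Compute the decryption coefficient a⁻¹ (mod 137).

133

Run Euclid on (137, 34):
137 = 4×34 + 1
34 = 34×1 + 0
gcd = 1, so the inverse exists. Back-substitute:
1 = 137 − 4·34
So 34·(-4) ≡ 1 (mod 137), and -4 ≡ 133 (mod 137).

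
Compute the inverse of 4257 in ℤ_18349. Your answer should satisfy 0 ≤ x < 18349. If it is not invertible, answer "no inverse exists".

Run Euclid on (18349, 4257):
18349 = 4·4257 + 1321
4257 = 3·1321 + 294
1321 = 4·294 + 145
294 = 2·145 + 4
145 = 36·4 + 1
4 = 4·1 + 0
gcd = 1, so the inverse exists. Back-substitute:
1 = 145 − 36·4
1 = −36·294 + 73·145
1 = 73·1321 − 328·294
1 = −328·4257 + 1057·1321
1 = 1057·18349 − 4556·4257
Thus 4257·(-4556) ≡ 1 (mod 18349); reducing, -4556 mod 18349 = 13793.

13793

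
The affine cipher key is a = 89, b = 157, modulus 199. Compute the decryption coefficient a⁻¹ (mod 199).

161

gcd(199, 89) by repeated division:
199 = 2·89 + 21
89 = 4·21 + 5
21 = 4·5 + 1
5 = 5·1 + 0
Since gcd(89, 199) = 1, back-substitute to write 1 as a combination:
1 = 21 − 4·5
1 = −4·89 + 17·21
1 = 17·199 − 38·89
So 89·(-38) ≡ 1 (mod 199), and -38 ≡ 161 (mod 199).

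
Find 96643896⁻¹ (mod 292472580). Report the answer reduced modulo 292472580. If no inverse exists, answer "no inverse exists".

no inverse exists

Euclidean algorithm on 292472580, 96643896:
292472580 = 3·96643896 + 2540892
96643896 = 38·2540892 + 90000
2540892 = 28·90000 + 20892
90000 = 4·20892 + 6432
20892 = 3·6432 + 1596
6432 = 4·1596 + 48
1596 = 33·48 + 12
48 = 4·12 + 0
Since gcd = 12 > 1, 96643896 is not a unit mod 292472580.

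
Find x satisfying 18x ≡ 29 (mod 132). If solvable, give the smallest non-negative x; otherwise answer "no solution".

no solution

gcd(18, 132):
132 = 7·18 + 6
18 = 3·6 + 0
gcd = 6, but 6 ∤ 29, so the congruence has no solution.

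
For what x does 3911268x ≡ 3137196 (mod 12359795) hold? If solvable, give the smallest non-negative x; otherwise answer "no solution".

First find gcd(3911268, 12359795):
12359795 = 3×3911268 + 625991
3911268 = 6×625991 + 155322
625991 = 4×155322 + 4703
155322 = 33×4703 + 123
4703 = 38×123 + 29
123 = 4×29 + 7
29 = 4×7 + 1
7 = 7×1 + 0
gcd = 1, so a unique solution mod 12359795 exists.
Back-substitute for the Bézout coefficients:
1 = 29 − 4·7
1 = −4·123 + 17·29
1 = 17·4703 − 650·123
1 = −650·155322 + 21467·4703
1 = 21467·625991 − 86518·155322
1 = −86518·3911268 + 540575·625991
1 = 540575·12359795 − 1708243·3911268
So 3911268·(-1708243) ≡ 1 (mod 12359795), giving 3911268⁻¹ ≡ 10651552.
x ≡ 3911268⁻¹·3137196 ≡ 10651552·3137196 ≡ 2767217 (mod 12359795).

2767217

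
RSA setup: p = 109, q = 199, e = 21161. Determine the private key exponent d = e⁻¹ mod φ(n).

φ(n) = (p−1)(q−1) = 108·198 = 21384.
Need d with 21161·d ≡ 1 (mod 21384). Apply the extended Euclidean algorithm:
21384 = 1·21161 + 223
21161 = 94·223 + 199
223 = 1·199 + 24
199 = 8·24 + 7
24 = 3·7 + 3
7 = 2·3 + 1
3 = 3·1 + 0
Back-substitute:
1 = 7 − 2·3
1 = −2·24 + 7·7
1 = 7·199 − 58·24
1 = −58·223 + 65·199
1 = 65·21161 − 6168·223
1 = −6168·21384 + 6233·21161
So 21161·6233 ≡ 1 (mod 21384), hence d = 6233.

6233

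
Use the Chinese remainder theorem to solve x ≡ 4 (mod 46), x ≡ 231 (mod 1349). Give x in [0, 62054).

50144

Write x = 4 + 46·k. Then 46·k ≡ 231 − 4 ≡ 227 (mod 1349).
Need 46⁻¹ mod 1349. Extended Euclid on (1349, 46):
1349 = 29×46 + 15
46 = 3×15 + 1
15 = 15×1 + 0
Back-substitute:
1 = 46 − 3·15
1 = −3·1349 + 88·46
46⁻¹ ≡ 88 (mod 1349), so k ≡ 88·227 ≡ 1090 (mod 1349).
x = 4 + 46·1090 = 50144.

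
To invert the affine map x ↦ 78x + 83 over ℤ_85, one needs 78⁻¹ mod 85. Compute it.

gcd(85, 78) by repeated division:
85 = 1×78 + 7
78 = 11×7 + 1
7 = 7×1 + 0
gcd = 1, so the inverse exists. Back-substitute:
1 = 78 − 11·7
1 = −11·85 + 12·78
So 78·12 ≡ 1 (mod 85).

12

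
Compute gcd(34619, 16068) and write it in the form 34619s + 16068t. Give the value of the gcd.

Repeated division:
34619 = 2×16068 + 2483
16068 = 6×2483 + 1170
2483 = 2×1170 + 143
1170 = 8×143 + 26
143 = 5×26 + 13
26 = 2×13 + 0
gcd(34619, 16068) = 13.
Express as a combination:
13 = 143 − 5·26
13 = −5·1170 + 41·143
13 = 41·2483 − 87·1170
13 = −87·16068 + 563·2483
13 = 563·34619 − 1213·16068
So 13 = (563)·34619 + (-1213)·16068.

13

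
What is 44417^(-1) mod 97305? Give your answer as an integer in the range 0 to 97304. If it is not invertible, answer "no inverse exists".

31853

Extended Euclidean algorithm:
97305 = 2*44417 + 8471
44417 = 5*8471 + 2062
8471 = 4*2062 + 223
2062 = 9*223 + 55
223 = 4*55 + 3
55 = 18*3 + 1
3 = 3*1 + 0
Since gcd(44417, 97305) = 1, back-substitute to write 1 as a combination:
1 = 55 − 18·3
1 = −18·223 + 73·55
1 = 73·2062 − 675·223
1 = −675·8471 + 2773·2062
1 = 2773·44417 − 14540·8471
1 = −14540·97305 + 31853·44417
So 44417·31853 ≡ 1 (mod 97305).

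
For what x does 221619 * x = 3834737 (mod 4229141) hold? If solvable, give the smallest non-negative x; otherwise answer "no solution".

1400304

First find gcd(221619, 4229141):
4229141 = 19·221619 + 18380
221619 = 12·18380 + 1059
18380 = 17·1059 + 377
1059 = 2·377 + 305
377 = 1·305 + 72
305 = 4·72 + 17
72 = 4·17 + 4
17 = 4·4 + 1
4 = 4·1 + 0
gcd = 1, so a unique solution mod 4229141 exists.
Back-substitute for the Bézout coefficients:
1 = 17 − 4·4
1 = −4·72 + 17·17
1 = 17·305 − 72·72
1 = −72·377 + 89·305
1 = 89·1059 − 250·377
1 = −250·18380 + 4339·1059
1 = 4339·221619 − 52318·18380
1 = −52318·4229141 + 998381·221619
So 221619·(998381) ≡ 1 (mod 4229141), giving 221619⁻¹ ≡ 998381.
x ≡ 221619⁻¹·3834737 ≡ 998381·3834737 ≡ 1400304 (mod 4229141).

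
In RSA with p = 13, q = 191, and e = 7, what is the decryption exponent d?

φ(n) = (p−1)(q−1) = 12·190 = 2280.
Need d with 7·d ≡ 1 (mod 2280). Apply the extended Euclidean algorithm:
2280 = 325*7 + 5
7 = 1*5 + 2
5 = 2*2 + 1
2 = 2*1 + 0
Back-substitute:
1 = 5 − 2·2
1 = −2·7 + 3·5
1 = 3·2280 − 977·7
So 7·(-977) ≡ 1 (mod 2280), hence d ≡ -977 ≡ 1303 (mod 2280).

1303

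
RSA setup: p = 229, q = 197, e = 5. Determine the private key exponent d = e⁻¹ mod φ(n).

φ(n) = (p−1)(q−1) = 228·196 = 44688.
Need d with 5·d ≡ 1 (mod 44688). Apply the extended Euclidean algorithm:
44688 = 8937×5 + 3
5 = 1×3 + 2
3 = 1×2 + 1
2 = 2×1 + 0
Back-substitute:
1 = 3 − 2
1 = −5 + 2·3
1 = 2·44688 − 17875·5
So 5·(-17875) ≡ 1 (mod 44688), hence d ≡ -17875 ≡ 26813 (mod 44688).

26813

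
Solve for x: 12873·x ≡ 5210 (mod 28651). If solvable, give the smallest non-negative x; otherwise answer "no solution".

gcd(12873, 28651):
28651 = 2*12873 + 2905
12873 = 4*2905 + 1253
2905 = 2*1253 + 399
1253 = 3*399 + 56
399 = 7*56 + 7
56 = 8*7 + 0
gcd = 7, but 7 ∤ 5210, so the congruence has no solution.

no solution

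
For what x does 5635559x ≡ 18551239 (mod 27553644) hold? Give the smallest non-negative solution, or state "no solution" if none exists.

18257129

First find gcd(5635559, 27553644):
27553644 = 4·5635559 + 5011408
5635559 = 1·5011408 + 624151
5011408 = 8·624151 + 18200
624151 = 34·18200 + 5351
18200 = 3·5351 + 2147
5351 = 2·2147 + 1057
2147 = 2·1057 + 33
1057 = 32·33 + 1
33 = 33·1 + 0
gcd = 1, so a unique solution mod 27553644 exists.
Back-substitute for the Bézout coefficients:
1 = 1057 − 32·33
1 = −32·2147 + 65·1057
1 = 65·5351 − 162·2147
1 = −162·18200 + 551·5351
1 = 551·624151 − 18896·18200
1 = −18896·5011408 + 151719·624151
1 = 151719·5635559 − 170615·5011408
1 = −170615·27553644 + 834179·5635559
So 5635559·(834179) ≡ 1 (mod 27553644), giving 5635559⁻¹ ≡ 834179.
x ≡ 5635559⁻¹·18551239 ≡ 834179·18551239 ≡ 18257129 (mod 27553644).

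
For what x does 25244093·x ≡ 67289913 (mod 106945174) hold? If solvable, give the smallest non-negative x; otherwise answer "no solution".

no solution

gcd(25244093, 106945174):
106945174 = 4·25244093 + 5968802
25244093 = 4·5968802 + 1368885
5968802 = 4·1368885 + 493262
1368885 = 2·493262 + 382361
493262 = 1·382361 + 110901
382361 = 3·110901 + 49658
110901 = 2·49658 + 11585
49658 = 4·11585 + 3318
11585 = 3·3318 + 1631
3318 = 2·1631 + 56
1631 = 29·56 + 7
56 = 8·7 + 0
gcd = 7, but 7 ∤ 67289913, so the congruence has no solution.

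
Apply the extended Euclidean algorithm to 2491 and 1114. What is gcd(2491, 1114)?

1

Repeated division:
2491 = 2×1114 + 263
1114 = 4×263 + 62
263 = 4×62 + 15
62 = 4×15 + 2
15 = 7×2 + 1
2 = 2×1 + 0
gcd(2491, 1114) = 1.
Back-substituting:
1 = 15 − 7·2
1 = −7·62 + 29·15
1 = 29·263 − 123·62
1 = −123·1114 + 521·263
1 = 521·2491 − 1165·1114
So 1 = (521)·2491 + (-1165)·1114.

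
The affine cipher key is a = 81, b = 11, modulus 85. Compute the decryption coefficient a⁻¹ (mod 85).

21

Run Euclid on (85, 81):
85 = 1×81 + 4
81 = 20×4 + 1
4 = 4×1 + 0
The gcd is 1. Working backward:
1 = 81 − 20·4
1 = −20·85 + 21·81
So 81·21 ≡ 1 (mod 85).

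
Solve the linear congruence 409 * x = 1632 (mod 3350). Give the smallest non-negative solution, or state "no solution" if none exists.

348

First find gcd(409, 3350):
3350 = 8×409 + 78
409 = 5×78 + 19
78 = 4×19 + 2
19 = 9×2 + 1
2 = 2×1 + 0
gcd = 1, so a unique solution mod 3350 exists.
Back-substitute for the Bézout coefficients:
1 = 19 − 9·2
1 = −9·78 + 37·19
1 = 37·409 − 194·78
1 = −194·3350 + 1589·409
So 409·(1589) ≡ 1 (mod 3350), giving 409⁻¹ ≡ 1589.
x ≡ 409⁻¹·1632 ≡ 1589·1632 ≡ 348 (mod 3350).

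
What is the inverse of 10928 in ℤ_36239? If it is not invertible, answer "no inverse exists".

28708

gcd(36239, 10928) by repeated division:
36239 = 3·10928 + 3455
10928 = 3·3455 + 563
3455 = 6·563 + 77
563 = 7·77 + 24
77 = 3·24 + 5
24 = 4·5 + 4
5 = 1·4 + 1
4 = 4·1 + 0
Since gcd(10928, 36239) = 1, back-substitute to write 1 as a combination:
1 = 5 − 4
1 = −24 + 5·5
1 = 5·77 − 16·24
1 = −16·563 + 117·77
1 = 117·3455 − 718·563
1 = −718·10928 + 2271·3455
1 = 2271·36239 − 7531·10928
Thus 10928·(-7531) ≡ 1 (mod 36239); reducing, -7531 mod 36239 = 28708.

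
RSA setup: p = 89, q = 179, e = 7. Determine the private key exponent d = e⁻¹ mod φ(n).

8951

φ(n) = (p−1)(q−1) = 88·178 = 15664.
Need d with 7·d ≡ 1 (mod 15664). Apply the extended Euclidean algorithm:
15664 = 2237*7 + 5
7 = 1*5 + 2
5 = 2*2 + 1
2 = 2*1 + 0
Back-substitute:
1 = 5 − 2·2
1 = −2·7 + 3·5
1 = 3·15664 − 6713·7
So 7·(-6713) ≡ 1 (mod 15664), hence d ≡ -6713 ≡ 8951 (mod 15664).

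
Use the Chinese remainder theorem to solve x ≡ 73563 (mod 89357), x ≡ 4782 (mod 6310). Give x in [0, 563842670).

120437442

Write x = 73563 + 89357·k. Then 89357·k ≡ 4782 − 73563 ≡ 629 (mod 6310).
Need 89357⁻¹ mod 6310. Extended Euclid on (6310, 1017):
6310 = 6*1017 + 208
1017 = 4*208 + 185
208 = 1*185 + 23
185 = 8*23 + 1
23 = 23*1 + 0
Back-substitute:
1 = 185 − 8·23
1 = −8·208 + 9·185
1 = 9·1017 − 44·208
1 = −44·6310 + 273·1017
89357⁻¹ ≡ 273 (mod 6310), so k ≡ 273·629 ≡ 1347 (mod 6310).
x = 73563 + 89357·1347 = 120437442.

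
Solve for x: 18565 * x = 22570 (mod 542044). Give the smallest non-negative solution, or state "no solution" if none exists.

453870

First find gcd(18565, 542044):
542044 = 29·18565 + 3659
18565 = 5·3659 + 270
3659 = 13·270 + 149
270 = 1·149 + 121
149 = 1·121 + 28
121 = 4·28 + 9
28 = 3·9 + 1
9 = 9·1 + 0
gcd = 1, so a unique solution mod 542044 exists.
Back-substitute for the Bézout coefficients:
1 = 28 − 3·9
1 = −3·121 + 13·28
1 = 13·149 − 16·121
1 = −16·270 + 29·149
1 = 29·3659 − 393·270
1 = −393·18565 + 1994·3659
1 = 1994·542044 − 58219·18565
So 18565·(-58219) ≡ 1 (mod 542044), giving 18565⁻¹ ≡ 483825.
x ≡ 18565⁻¹·22570 ≡ 483825·22570 ≡ 453870 (mod 542044).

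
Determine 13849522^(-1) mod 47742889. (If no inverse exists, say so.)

19247181

Extended Euclidean algorithm:
47742889 = 3*13849522 + 6194323
13849522 = 2*6194323 + 1460876
6194323 = 4*1460876 + 350819
1460876 = 4*350819 + 57600
350819 = 6*57600 + 5219
57600 = 11*5219 + 191
5219 = 27*191 + 62
191 = 3*62 + 5
62 = 12*5 + 2
5 = 2*2 + 1
2 = 2*1 + 0
The gcd is 1. Working backward:
1 = 5 − 2·2
1 = −2·62 + 25·5
1 = 25·191 − 77·62
1 = −77·5219 + 2104·191
1 = 2104·57600 − 23221·5219
1 = −23221·350819 + 141430·57600
1 = 141430·1460876 − 588941·350819
1 = −588941·6194323 + 2497194·1460876
1 = 2497194·13849522 − 5583329·6194323
1 = −5583329·47742889 + 19247181·13849522
So 13849522·19247181 ≡ 1 (mod 47742889).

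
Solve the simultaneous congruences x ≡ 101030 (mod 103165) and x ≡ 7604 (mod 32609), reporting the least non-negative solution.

661285515

Write x = 101030 + 103165·k. Then 103165·k ≡ 7604 − 101030 ≡ 4401 (mod 32609).
Need 103165⁻¹ mod 32609. Extended Euclid on (32609, 5338):
32609 = 6*5338 + 581
5338 = 9*581 + 109
581 = 5*109 + 36
109 = 3*36 + 1
36 = 36*1 + 0
Back-substitute:
1 = 109 − 3·36
1 = −3·581 + 16·109
1 = 16·5338 − 147·581
1 = −147·32609 + 898·5338
103165⁻¹ ≡ 898 (mod 32609), so k ≡ 898·4401 ≡ 6409 (mod 32609).
x = 101030 + 103165·6409 = 661285515.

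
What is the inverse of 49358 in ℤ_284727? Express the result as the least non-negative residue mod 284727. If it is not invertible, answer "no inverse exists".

gcd(284727, 49358) by repeated division:
284727 = 5*49358 + 37937
49358 = 1*37937 + 11421
37937 = 3*11421 + 3674
11421 = 3*3674 + 399
3674 = 9*399 + 83
399 = 4*83 + 67
83 = 1*67 + 16
67 = 4*16 + 3
16 = 5*3 + 1
3 = 3*1 + 0
The gcd is 1. Working backward:
1 = 16 − 5·3
1 = −5·67 + 21·16
1 = 21·83 − 26·67
1 = −26·399 + 125·83
1 = 125·3674 − 1151·399
1 = −1151·11421 + 3578·3674
1 = 3578·37937 − 11885·11421
1 = −11885·49358 + 15463·37937
1 = 15463·284727 − 89200·49358
So 49358·(-89200) ≡ 1 (mod 284727), and -89200 ≡ 195527 (mod 284727).

195527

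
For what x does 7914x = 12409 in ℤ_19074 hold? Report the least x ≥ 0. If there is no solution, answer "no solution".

no solution

gcd(7914, 19074):
19074 = 2×7914 + 3246
7914 = 2×3246 + 1422
3246 = 2×1422 + 402
1422 = 3×402 + 216
402 = 1×216 + 186
216 = 1×186 + 30
186 = 6×30 + 6
30 = 5×6 + 0
gcd = 6, but 6 ∤ 12409, so the congruence has no solution.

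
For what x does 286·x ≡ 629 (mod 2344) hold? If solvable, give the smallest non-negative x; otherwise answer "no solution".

no solution

gcd(286, 2344):
2344 = 8*286 + 56
286 = 5*56 + 6
56 = 9*6 + 2
6 = 3*2 + 0
gcd = 2, but 2 ∤ 629, so the congruence has no solution.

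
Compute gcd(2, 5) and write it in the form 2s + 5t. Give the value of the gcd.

Repeated division:
5 = 2·2 + 1
2 = 2·1 + 0
gcd(2, 5) = 1.
Express as a combination:
1 = 5 − 2·2
So 1 = (1)·5 + (-2)·2.

1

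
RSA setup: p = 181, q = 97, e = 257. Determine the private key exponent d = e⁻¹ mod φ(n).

φ(n) = (p−1)(q−1) = 180·96 = 17280.
Need d with 257·d ≡ 1 (mod 17280). Apply the extended Euclidean algorithm:
17280 = 67·257 + 61
257 = 4·61 + 13
61 = 4·13 + 9
13 = 1·9 + 4
9 = 2·4 + 1
4 = 4·1 + 0
Back-substitute:
1 = 9 − 2·4
1 = −2·13 + 3·9
1 = 3·61 − 14·13
1 = −14·257 + 59·61
1 = 59·17280 − 3967·257
So 257·(-3967) ≡ 1 (mod 17280), hence d ≡ -3967 ≡ 13313 (mod 17280).

13313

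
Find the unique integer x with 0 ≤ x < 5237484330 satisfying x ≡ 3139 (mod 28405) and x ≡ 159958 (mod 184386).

Write x = 3139 + 28405·k. Then 28405·k ≡ 159958 − 3139 ≡ 156819 (mod 184386).
Need 28405⁻¹ mod 184386. Extended Euclid on (184386, 28405):
184386 = 6*28405 + 13956
28405 = 2*13956 + 493
13956 = 28*493 + 152
493 = 3*152 + 37
152 = 4*37 + 4
37 = 9*4 + 1
4 = 4*1 + 0
Back-substitute:
1 = 37 − 9·4
1 = −9·152 + 37·37
1 = 37·493 − 120·152
1 = −120·13956 + 3397·493
1 = 3397·28405 − 6914·13956
1 = −6914·184386 + 44881·28405
28405⁻¹ ≡ 44881 (mod 184386), so k ≡ 44881·156819 ≡ 179919 (mod 184386).
x = 3139 + 28405·179919 = 5110602334.

5110602334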